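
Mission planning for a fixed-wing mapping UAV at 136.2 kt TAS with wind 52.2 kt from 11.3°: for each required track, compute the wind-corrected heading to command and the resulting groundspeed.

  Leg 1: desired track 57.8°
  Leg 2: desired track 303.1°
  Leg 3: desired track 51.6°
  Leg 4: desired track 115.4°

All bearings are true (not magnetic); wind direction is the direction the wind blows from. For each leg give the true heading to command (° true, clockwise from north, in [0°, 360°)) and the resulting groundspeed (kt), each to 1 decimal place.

Leg 1: heading=41.7°, groundspeed=94.9 kt
Leg 2: heading=323.9°, groundspeed=107.9 kt
Leg 3: heading=37.2°, groundspeed=92.1 kt
Leg 4: heading=93.6°, groundspeed=139.2 kt

Leg 1: desired track 57.8°; wind correction -16.1° → command heading 41.7°, groundspeed 94.9 kt
Leg 2: desired track 303.1°; wind correction +20.8° → command heading 323.9°, groundspeed 107.9 kt
Leg 3: desired track 51.6°; wind correction -14.4° → command heading 37.2°, groundspeed 92.1 kt
Leg 4: desired track 115.4°; wind correction -21.8° → command heading 93.6°, groundspeed 139.2 kt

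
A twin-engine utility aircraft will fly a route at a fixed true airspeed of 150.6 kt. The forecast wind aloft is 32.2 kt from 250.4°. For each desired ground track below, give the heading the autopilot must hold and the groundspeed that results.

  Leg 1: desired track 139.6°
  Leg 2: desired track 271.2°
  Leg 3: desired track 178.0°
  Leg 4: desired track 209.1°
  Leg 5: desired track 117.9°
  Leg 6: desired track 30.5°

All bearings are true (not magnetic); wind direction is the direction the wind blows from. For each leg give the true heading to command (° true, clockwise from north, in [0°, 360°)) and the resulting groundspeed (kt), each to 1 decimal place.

Leg 1: heading=151.1°, groundspeed=159.0 kt
Leg 2: heading=266.8°, groundspeed=120.1 kt
Leg 3: heading=189.8°, groundspeed=137.7 kt
Leg 4: heading=217.2°, groundspeed=124.9 kt
Leg 5: heading=127.0°, groundspeed=170.5 kt
Leg 6: heading=22.6°, groundspeed=173.9 kt

Leg 1: desired track 139.6°; wind correction +11.5° → command heading 151.1°, groundspeed 159.0 kt
Leg 2: desired track 271.2°; wind correction -4.4° → command heading 266.8°, groundspeed 120.1 kt
Leg 3: desired track 178.0°; wind correction +11.8° → command heading 189.8°, groundspeed 137.7 kt
Leg 4: desired track 209.1°; wind correction +8.1° → command heading 217.2°, groundspeed 124.9 kt
Leg 5: desired track 117.9°; wind correction +9.1° → command heading 127.0°, groundspeed 170.5 kt
Leg 6: desired track 30.5°; wind correction -7.9° → command heading 22.6°, groundspeed 173.9 kt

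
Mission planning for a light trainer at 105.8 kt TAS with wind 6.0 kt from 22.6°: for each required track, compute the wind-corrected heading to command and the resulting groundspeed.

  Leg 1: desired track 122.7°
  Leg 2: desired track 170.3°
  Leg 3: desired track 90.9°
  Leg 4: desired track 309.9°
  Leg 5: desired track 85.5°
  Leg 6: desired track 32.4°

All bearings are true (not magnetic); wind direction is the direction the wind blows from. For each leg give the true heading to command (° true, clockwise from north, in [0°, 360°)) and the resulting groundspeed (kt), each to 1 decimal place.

Leg 1: desired track 122.7°; wind correction -3.2° → command heading 119.5°, groundspeed 106.7 kt
Leg 2: desired track 170.3°; wind correction -1.7° → command heading 168.6°, groundspeed 110.8 kt
Leg 3: desired track 90.9°; wind correction -3.0° → command heading 87.9°, groundspeed 103.4 kt
Leg 4: desired track 309.9°; wind correction +3.1° → command heading 313.0°, groundspeed 103.9 kt
Leg 5: desired track 85.5°; wind correction -2.9° → command heading 82.6°, groundspeed 102.9 kt
Leg 6: desired track 32.4°; wind correction -0.6° → command heading 31.8°, groundspeed 99.9 kt

Leg 1: heading=119.5°, groundspeed=106.7 kt
Leg 2: heading=168.6°, groundspeed=110.8 kt
Leg 3: heading=87.9°, groundspeed=103.4 kt
Leg 4: heading=313.0°, groundspeed=103.9 kt
Leg 5: heading=82.6°, groundspeed=102.9 kt
Leg 6: heading=31.8°, groundspeed=99.9 kt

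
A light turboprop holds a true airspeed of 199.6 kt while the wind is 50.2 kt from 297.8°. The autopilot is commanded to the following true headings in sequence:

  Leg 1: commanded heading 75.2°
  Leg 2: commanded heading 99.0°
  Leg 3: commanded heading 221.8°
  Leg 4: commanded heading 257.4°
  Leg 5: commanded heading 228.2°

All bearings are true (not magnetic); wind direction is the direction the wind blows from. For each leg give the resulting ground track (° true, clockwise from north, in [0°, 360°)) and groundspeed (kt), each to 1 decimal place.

Leg 1: track=83.4°, groundspeed=239.0 kt
Leg 2: track=102.7°, groundspeed=247.7 kt
Leg 3: track=207.2°, groundspeed=193.7 kt
Leg 4: track=246.0°, groundspeed=164.6 kt
Leg 5: track=213.7°, groundspeed=188.1 kt

Leg 1: heading 75.2°; drift +8.2° → track 83.4°, groundspeed 239.0 kt
Leg 2: heading 99.0°; drift +3.7° → track 102.7°, groundspeed 247.7 kt
Leg 3: heading 221.8°; drift -14.6° → track 207.2°, groundspeed 193.7 kt
Leg 4: heading 257.4°; drift -11.4° → track 246.0°, groundspeed 164.6 kt
Leg 5: heading 228.2°; drift -14.5° → track 213.7°, groundspeed 188.1 kt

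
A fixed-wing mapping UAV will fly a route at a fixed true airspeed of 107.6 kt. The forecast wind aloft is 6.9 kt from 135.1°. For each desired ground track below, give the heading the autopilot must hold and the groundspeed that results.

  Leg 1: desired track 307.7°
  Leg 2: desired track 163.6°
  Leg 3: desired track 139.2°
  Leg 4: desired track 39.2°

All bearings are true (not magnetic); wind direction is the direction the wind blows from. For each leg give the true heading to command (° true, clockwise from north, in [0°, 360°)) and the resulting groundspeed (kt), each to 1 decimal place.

Leg 1: desired track 307.7°; wind correction -0.5° → command heading 307.2°, groundspeed 114.4 kt
Leg 2: desired track 163.6°; wind correction -1.8° → command heading 161.8°, groundspeed 101.5 kt
Leg 3: desired track 139.2°; wind correction -0.3° → command heading 138.9°, groundspeed 100.7 kt
Leg 4: desired track 39.2°; wind correction +3.7° → command heading 42.9°, groundspeed 108.1 kt

Leg 1: heading=307.2°, groundspeed=114.4 kt
Leg 2: heading=161.8°, groundspeed=101.5 kt
Leg 3: heading=138.9°, groundspeed=100.7 kt
Leg 4: heading=42.9°, groundspeed=108.1 kt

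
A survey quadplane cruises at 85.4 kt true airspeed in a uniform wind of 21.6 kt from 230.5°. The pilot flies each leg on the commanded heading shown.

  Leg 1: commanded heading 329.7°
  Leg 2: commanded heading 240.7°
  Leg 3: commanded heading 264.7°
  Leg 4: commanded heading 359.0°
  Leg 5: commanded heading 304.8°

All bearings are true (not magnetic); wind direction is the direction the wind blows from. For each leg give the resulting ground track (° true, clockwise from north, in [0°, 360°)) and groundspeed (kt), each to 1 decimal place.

Leg 1: track=343.2°, groundspeed=91.4 kt
Leg 2: track=244.1°, groundspeed=64.3 kt
Leg 3: track=274.9°, groundspeed=68.6 kt
Leg 4: track=8.7°, groundspeed=100.3 kt
Leg 5: track=319.4°, groundspeed=82.2 kt

Leg 1: heading 329.7°; drift +13.5° → track 343.2°, groundspeed 91.4 kt
Leg 2: heading 240.7°; drift +3.4° → track 244.1°, groundspeed 64.3 kt
Leg 3: heading 264.7°; drift +10.2° → track 274.9°, groundspeed 68.6 kt
Leg 4: heading 359.0°; drift +9.7° → track 8.7°, groundspeed 100.3 kt
Leg 5: heading 304.8°; drift +14.6° → track 319.4°, groundspeed 82.2 kt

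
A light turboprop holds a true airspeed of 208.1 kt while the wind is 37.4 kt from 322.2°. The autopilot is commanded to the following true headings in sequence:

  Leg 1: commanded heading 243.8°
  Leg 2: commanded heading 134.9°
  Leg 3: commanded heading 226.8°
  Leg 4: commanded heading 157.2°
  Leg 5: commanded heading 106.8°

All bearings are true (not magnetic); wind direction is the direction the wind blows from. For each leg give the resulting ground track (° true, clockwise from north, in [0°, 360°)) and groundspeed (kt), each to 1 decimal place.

Leg 1: track=233.4°, groundspeed=203.9 kt
Leg 2: track=136.0°, groundspeed=245.2 kt
Leg 3: track=216.8°, groundspeed=214.9 kt
Leg 4: track=154.9°, groundspeed=244.4 kt
Leg 5: track=112.0°, groundspeed=239.6 kt

Leg 1: heading 243.8°; drift -10.4° → track 233.4°, groundspeed 203.9 kt
Leg 2: heading 134.9°; drift +1.1° → track 136.0°, groundspeed 245.2 kt
Leg 3: heading 226.8°; drift -10.0° → track 216.8°, groundspeed 214.9 kt
Leg 4: heading 157.2°; drift -2.3° → track 154.9°, groundspeed 244.4 kt
Leg 5: heading 106.8°; drift +5.2° → track 112.0°, groundspeed 239.6 kt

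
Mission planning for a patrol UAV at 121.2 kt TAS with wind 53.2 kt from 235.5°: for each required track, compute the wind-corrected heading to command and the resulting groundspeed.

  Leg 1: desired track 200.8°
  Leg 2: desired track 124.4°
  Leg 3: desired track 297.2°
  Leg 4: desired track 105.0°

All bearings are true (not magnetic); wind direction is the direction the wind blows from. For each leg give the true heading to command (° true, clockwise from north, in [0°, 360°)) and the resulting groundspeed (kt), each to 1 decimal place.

Leg 1: desired track 200.8°; wind correction +14.5° → command heading 215.3°, groundspeed 73.6 kt
Leg 2: desired track 124.4°; wind correction +24.2° → command heading 148.6°, groundspeed 129.7 kt
Leg 3: desired track 297.2°; wind correction -22.7° → command heading 274.5°, groundspeed 86.6 kt
Leg 4: desired track 105.0°; wind correction +19.5° → command heading 124.5°, groundspeed 148.8 kt

Leg 1: heading=215.3°, groundspeed=73.6 kt
Leg 2: heading=148.6°, groundspeed=129.7 kt
Leg 3: heading=274.5°, groundspeed=86.6 kt
Leg 4: heading=124.5°, groundspeed=148.8 kt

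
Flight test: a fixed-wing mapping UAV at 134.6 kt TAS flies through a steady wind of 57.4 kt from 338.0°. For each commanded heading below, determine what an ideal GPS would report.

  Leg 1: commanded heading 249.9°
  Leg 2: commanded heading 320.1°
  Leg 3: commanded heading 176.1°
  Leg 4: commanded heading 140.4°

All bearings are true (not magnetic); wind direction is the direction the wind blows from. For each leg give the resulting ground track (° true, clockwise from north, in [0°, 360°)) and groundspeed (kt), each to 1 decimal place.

Leg 1: heading 249.9°; drift -23.4° → track 226.5°, groundspeed 144.6 kt
Leg 2: heading 320.1°; drift -12.4° → track 307.7°, groundspeed 81.9 kt
Leg 3: heading 176.1°; drift -5.4° → track 170.7°, groundspeed 190.0 kt
Leg 4: heading 140.4°; drift +5.2° → track 145.6°, groundspeed 190.1 kt

Leg 1: track=226.5°, groundspeed=144.6 kt
Leg 2: track=307.7°, groundspeed=81.9 kt
Leg 3: track=170.7°, groundspeed=190.0 kt
Leg 4: track=145.6°, groundspeed=190.1 kt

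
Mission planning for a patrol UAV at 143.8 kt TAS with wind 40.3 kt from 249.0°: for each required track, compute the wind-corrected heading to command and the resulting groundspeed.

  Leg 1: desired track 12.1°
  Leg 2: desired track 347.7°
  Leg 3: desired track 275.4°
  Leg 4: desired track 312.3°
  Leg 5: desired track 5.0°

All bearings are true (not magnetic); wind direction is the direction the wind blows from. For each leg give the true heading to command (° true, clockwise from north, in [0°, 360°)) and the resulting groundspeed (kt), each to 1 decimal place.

Leg 1: heading=358.5°, groundspeed=161.8 kt
Leg 2: heading=331.6°, groundspeed=144.3 kt
Leg 3: heading=268.2°, groundspeed=106.6 kt
Leg 4: heading=297.8°, groundspeed=121.1 kt
Leg 5: heading=350.4°, groundspeed=156.8 kt

Leg 1: desired track 12.1°; wind correction -13.6° → command heading 358.5°, groundspeed 161.8 kt
Leg 2: desired track 347.7°; wind correction -16.1° → command heading 331.6°, groundspeed 144.3 kt
Leg 3: desired track 275.4°; wind correction -7.2° → command heading 268.2°, groundspeed 106.6 kt
Leg 4: desired track 312.3°; wind correction -14.5° → command heading 297.8°, groundspeed 121.1 kt
Leg 5: desired track 5.0°; wind correction -14.6° → command heading 350.4°, groundspeed 156.8 kt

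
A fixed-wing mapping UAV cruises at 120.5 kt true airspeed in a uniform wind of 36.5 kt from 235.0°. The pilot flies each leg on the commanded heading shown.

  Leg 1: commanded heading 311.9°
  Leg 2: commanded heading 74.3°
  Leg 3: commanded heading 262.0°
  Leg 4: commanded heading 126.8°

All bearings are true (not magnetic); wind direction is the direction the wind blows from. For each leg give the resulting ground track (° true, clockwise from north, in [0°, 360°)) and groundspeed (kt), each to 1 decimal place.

Leg 1: track=329.5°, groundspeed=117.7 kt
Leg 2: track=69.8°, groundspeed=155.4 kt
Leg 3: track=272.7°, groundspeed=89.5 kt
Leg 4: track=112.1°, groundspeed=136.4 kt

Leg 1: heading 311.9°; drift +17.6° → track 329.5°, groundspeed 117.7 kt
Leg 2: heading 74.3°; drift -4.5° → track 69.8°, groundspeed 155.4 kt
Leg 3: heading 262.0°; drift +10.7° → track 272.7°, groundspeed 89.5 kt
Leg 4: heading 126.8°; drift -14.7° → track 112.1°, groundspeed 136.4 kt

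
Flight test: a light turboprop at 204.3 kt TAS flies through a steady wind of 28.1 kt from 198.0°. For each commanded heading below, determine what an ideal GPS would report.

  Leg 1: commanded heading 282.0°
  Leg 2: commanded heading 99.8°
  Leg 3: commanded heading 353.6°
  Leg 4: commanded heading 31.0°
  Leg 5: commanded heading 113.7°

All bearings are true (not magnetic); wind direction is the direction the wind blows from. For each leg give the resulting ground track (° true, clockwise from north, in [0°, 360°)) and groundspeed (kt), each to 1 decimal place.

Leg 1: track=289.9°, groundspeed=203.3 kt
Leg 2: track=92.2°, groundspeed=210.2 kt
Leg 3: track=356.5°, groundspeed=230.2 kt
Leg 4: track=29.4°, groundspeed=231.8 kt
Leg 5: track=105.8°, groundspeed=203.4 kt

Leg 1: heading 282.0°; drift +7.9° → track 289.9°, groundspeed 203.3 kt
Leg 2: heading 99.8°; drift -7.6° → track 92.2°, groundspeed 210.2 kt
Leg 3: heading 353.6°; drift +2.9° → track 356.5°, groundspeed 230.2 kt
Leg 4: heading 31.0°; drift -1.6° → track 29.4°, groundspeed 231.8 kt
Leg 5: heading 113.7°; drift -7.9° → track 105.8°, groundspeed 203.4 kt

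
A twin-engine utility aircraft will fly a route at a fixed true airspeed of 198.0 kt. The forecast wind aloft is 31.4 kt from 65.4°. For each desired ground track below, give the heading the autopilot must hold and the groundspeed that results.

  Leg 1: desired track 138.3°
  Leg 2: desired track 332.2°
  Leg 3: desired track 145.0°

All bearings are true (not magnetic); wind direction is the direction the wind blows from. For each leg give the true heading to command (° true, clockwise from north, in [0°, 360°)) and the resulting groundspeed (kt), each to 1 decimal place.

Leg 1: heading=129.6°, groundspeed=186.5 kt
Leg 2: heading=341.3°, groundspeed=197.3 kt
Leg 3: heading=136.0°, groundspeed=189.9 kt

Leg 1: desired track 138.3°; wind correction -8.7° → command heading 129.6°, groundspeed 186.5 kt
Leg 2: desired track 332.2°; wind correction +9.1° → command heading 341.3°, groundspeed 197.3 kt
Leg 3: desired track 145.0°; wind correction -9.0° → command heading 136.0°, groundspeed 189.9 kt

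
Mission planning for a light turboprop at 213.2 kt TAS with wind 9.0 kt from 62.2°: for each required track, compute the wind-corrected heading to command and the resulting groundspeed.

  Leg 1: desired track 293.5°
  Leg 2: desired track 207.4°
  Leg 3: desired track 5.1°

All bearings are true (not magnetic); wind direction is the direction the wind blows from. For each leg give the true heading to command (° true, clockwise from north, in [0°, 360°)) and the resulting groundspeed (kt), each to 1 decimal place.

Leg 1: desired track 293.5°; wind correction +1.9° → command heading 295.4°, groundspeed 218.7 kt
Leg 2: desired track 207.4°; wind correction -1.4° → command heading 206.0°, groundspeed 220.5 kt
Leg 3: desired track 5.1°; wind correction +2.0° → command heading 7.1°, groundspeed 208.2 kt

Leg 1: heading=295.4°, groundspeed=218.7 kt
Leg 2: heading=206.0°, groundspeed=220.5 kt
Leg 3: heading=7.1°, groundspeed=208.2 kt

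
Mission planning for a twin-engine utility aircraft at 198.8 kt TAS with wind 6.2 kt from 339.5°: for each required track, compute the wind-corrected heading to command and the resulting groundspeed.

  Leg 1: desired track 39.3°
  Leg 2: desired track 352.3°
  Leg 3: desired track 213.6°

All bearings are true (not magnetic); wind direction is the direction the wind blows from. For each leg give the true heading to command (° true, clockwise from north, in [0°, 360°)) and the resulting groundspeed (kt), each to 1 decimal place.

Leg 1: desired track 39.3°; wind correction -1.5° → command heading 37.8°, groundspeed 195.6 kt
Leg 2: desired track 352.3°; wind correction -0.4° → command heading 351.9°, groundspeed 192.7 kt
Leg 3: desired track 213.6°; wind correction +1.4° → command heading 215.0°, groundspeed 202.4 kt

Leg 1: heading=37.8°, groundspeed=195.6 kt
Leg 2: heading=351.9°, groundspeed=192.7 kt
Leg 3: heading=215.0°, groundspeed=202.4 kt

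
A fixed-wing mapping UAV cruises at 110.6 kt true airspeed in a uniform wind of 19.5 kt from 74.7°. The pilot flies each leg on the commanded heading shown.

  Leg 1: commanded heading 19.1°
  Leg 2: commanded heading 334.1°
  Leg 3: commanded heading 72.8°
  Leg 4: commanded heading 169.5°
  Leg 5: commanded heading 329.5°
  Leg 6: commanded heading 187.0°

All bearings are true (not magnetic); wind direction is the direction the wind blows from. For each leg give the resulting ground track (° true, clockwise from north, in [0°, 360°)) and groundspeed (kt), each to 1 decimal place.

Leg 1: track=9.9°, groundspeed=100.9 kt
Leg 2: track=324.6°, groundspeed=115.8 kt
Leg 3: track=72.4°, groundspeed=91.1 kt
Leg 4: track=179.3°, groundspeed=113.9 kt
Leg 5: track=320.3°, groundspeed=117.2 kt
Leg 6: track=195.7°, groundspeed=119.4 kt

Leg 1: heading 19.1°; drift -9.2° → track 9.9°, groundspeed 100.9 kt
Leg 2: heading 334.1°; drift -9.5° → track 324.6°, groundspeed 115.8 kt
Leg 3: heading 72.8°; drift -0.4° → track 72.4°, groundspeed 91.1 kt
Leg 4: heading 169.5°; drift +9.8° → track 179.3°, groundspeed 113.9 kt
Leg 5: heading 329.5°; drift -9.2° → track 320.3°, groundspeed 117.2 kt
Leg 6: heading 187.0°; drift +8.7° → track 195.7°, groundspeed 119.4 kt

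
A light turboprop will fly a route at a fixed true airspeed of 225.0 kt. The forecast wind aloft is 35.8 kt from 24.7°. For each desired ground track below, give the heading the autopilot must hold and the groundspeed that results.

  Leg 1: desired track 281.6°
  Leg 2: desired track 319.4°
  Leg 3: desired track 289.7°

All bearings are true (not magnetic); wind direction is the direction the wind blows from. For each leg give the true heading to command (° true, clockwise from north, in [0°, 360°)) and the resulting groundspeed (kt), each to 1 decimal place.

Leg 1: desired track 281.6°; wind correction +8.9° → command heading 290.5°, groundspeed 230.4 kt
Leg 2: desired track 319.4°; wind correction +8.3° → command heading 327.7°, groundspeed 207.7 kt
Leg 3: desired track 289.7°; wind correction +9.1° → command heading 298.8°, groundspeed 225.3 kt

Leg 1: heading=290.5°, groundspeed=230.4 kt
Leg 2: heading=327.7°, groundspeed=207.7 kt
Leg 3: heading=298.8°, groundspeed=225.3 kt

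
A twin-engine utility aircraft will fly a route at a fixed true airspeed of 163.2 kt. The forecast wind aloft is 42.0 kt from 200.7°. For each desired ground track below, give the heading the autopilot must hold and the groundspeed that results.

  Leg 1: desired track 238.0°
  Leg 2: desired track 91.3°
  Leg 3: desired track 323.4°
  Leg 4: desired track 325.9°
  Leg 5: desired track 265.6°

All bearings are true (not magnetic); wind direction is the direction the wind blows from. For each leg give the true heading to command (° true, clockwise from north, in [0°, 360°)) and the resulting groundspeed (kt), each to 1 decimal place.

Leg 1: desired track 238.0°; wind correction -9.0° → command heading 229.0°, groundspeed 127.8 kt
Leg 2: desired track 91.3°; wind correction +14.0° → command heading 105.3°, groundspeed 172.3 kt
Leg 3: desired track 323.4°; wind correction -12.5° → command heading 310.9°, groundspeed 182.0 kt
Leg 4: desired track 325.9°; wind correction -12.1° → command heading 313.8°, groundspeed 183.8 kt
Leg 5: desired track 265.6°; wind correction -13.5° → command heading 252.1°, groundspeed 140.9 kt

Leg 1: heading=229.0°, groundspeed=127.8 kt
Leg 2: heading=105.3°, groundspeed=172.3 kt
Leg 3: heading=310.9°, groundspeed=182.0 kt
Leg 4: heading=313.8°, groundspeed=183.8 kt
Leg 5: heading=252.1°, groundspeed=140.9 kt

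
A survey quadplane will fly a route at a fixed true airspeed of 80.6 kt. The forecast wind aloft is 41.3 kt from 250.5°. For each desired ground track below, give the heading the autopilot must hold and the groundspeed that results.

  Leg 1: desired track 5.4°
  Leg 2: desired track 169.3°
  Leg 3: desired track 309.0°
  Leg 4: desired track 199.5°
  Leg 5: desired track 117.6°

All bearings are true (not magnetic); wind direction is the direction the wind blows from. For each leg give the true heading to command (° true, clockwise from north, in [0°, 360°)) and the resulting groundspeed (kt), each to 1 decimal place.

Leg 1: desired track 5.4°; wind correction -27.7° → command heading 337.7°, groundspeed 88.8 kt
Leg 2: desired track 169.3°; wind correction +30.4° → command heading 199.7°, groundspeed 63.2 kt
Leg 3: desired track 309.0°; wind correction -25.9° → command heading 283.1°, groundspeed 50.9 kt
Leg 4: desired track 199.5°; wind correction +23.5° → command heading 223.0°, groundspeed 47.9 kt
Leg 5: desired track 117.6°; wind correction +22.0° → command heading 139.6°, groundspeed 102.8 kt

Leg 1: heading=337.7°, groundspeed=88.8 kt
Leg 2: heading=199.7°, groundspeed=63.2 kt
Leg 3: heading=283.1°, groundspeed=50.9 kt
Leg 4: heading=223.0°, groundspeed=47.9 kt
Leg 5: heading=139.6°, groundspeed=102.8 kt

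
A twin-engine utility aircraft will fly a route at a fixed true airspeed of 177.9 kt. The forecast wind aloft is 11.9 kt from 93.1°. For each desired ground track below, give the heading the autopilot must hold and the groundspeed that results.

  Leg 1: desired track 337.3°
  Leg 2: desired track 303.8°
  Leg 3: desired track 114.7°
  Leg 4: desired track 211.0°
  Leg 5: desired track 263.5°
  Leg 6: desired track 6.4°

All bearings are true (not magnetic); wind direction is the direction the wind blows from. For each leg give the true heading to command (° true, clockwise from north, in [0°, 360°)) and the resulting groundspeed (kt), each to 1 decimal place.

Leg 1: desired track 337.3°; wind correction +3.5° → command heading 340.8°, groundspeed 182.8 kt
Leg 2: desired track 303.8°; wind correction +2.0° → command heading 305.8°, groundspeed 188.0 kt
Leg 3: desired track 114.7°; wind correction -1.4° → command heading 113.3°, groundspeed 166.8 kt
Leg 4: desired track 211.0°; wind correction -3.4° → command heading 207.6°, groundspeed 183.2 kt
Leg 5: desired track 263.5°; wind correction -0.6° → command heading 262.9°, groundspeed 189.6 kt
Leg 6: desired track 6.4°; wind correction +3.8° → command heading 10.2°, groundspeed 176.8 kt

Leg 1: heading=340.8°, groundspeed=182.8 kt
Leg 2: heading=305.8°, groundspeed=188.0 kt
Leg 3: heading=113.3°, groundspeed=166.8 kt
Leg 4: heading=207.6°, groundspeed=183.2 kt
Leg 5: heading=262.9°, groundspeed=189.6 kt
Leg 6: heading=10.2°, groundspeed=176.8 kt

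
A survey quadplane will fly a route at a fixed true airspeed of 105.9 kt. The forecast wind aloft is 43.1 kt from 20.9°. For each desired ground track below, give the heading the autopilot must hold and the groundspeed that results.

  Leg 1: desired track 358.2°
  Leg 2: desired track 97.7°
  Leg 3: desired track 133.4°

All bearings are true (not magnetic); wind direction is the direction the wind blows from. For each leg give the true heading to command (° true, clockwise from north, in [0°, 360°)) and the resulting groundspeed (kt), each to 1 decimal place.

Leg 1: desired track 358.2°; wind correction +9.0° → command heading 7.2°, groundspeed 64.8 kt
Leg 2: desired track 97.7°; wind correction -23.3° → command heading 74.4°, groundspeed 87.4 kt
Leg 3: desired track 133.4°; wind correction -22.1° → command heading 111.3°, groundspeed 114.6 kt

Leg 1: heading=7.2°, groundspeed=64.8 kt
Leg 2: heading=74.4°, groundspeed=87.4 kt
Leg 3: heading=111.3°, groundspeed=114.6 kt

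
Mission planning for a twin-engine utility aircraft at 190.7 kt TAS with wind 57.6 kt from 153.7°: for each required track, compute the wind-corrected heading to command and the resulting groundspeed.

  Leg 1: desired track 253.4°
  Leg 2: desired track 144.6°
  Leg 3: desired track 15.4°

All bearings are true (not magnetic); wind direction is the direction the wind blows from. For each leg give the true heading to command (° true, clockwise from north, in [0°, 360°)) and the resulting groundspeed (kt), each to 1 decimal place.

Leg 1: desired track 253.4°; wind correction -17.3° → command heading 236.1°, groundspeed 191.8 kt
Leg 2: desired track 144.6°; wind correction +2.7° → command heading 147.3°, groundspeed 133.6 kt
Leg 3: desired track 15.4°; wind correction +11.6° → command heading 27.0°, groundspeed 229.8 kt

Leg 1: heading=236.1°, groundspeed=191.8 kt
Leg 2: heading=147.3°, groundspeed=133.6 kt
Leg 3: heading=27.0°, groundspeed=229.8 kt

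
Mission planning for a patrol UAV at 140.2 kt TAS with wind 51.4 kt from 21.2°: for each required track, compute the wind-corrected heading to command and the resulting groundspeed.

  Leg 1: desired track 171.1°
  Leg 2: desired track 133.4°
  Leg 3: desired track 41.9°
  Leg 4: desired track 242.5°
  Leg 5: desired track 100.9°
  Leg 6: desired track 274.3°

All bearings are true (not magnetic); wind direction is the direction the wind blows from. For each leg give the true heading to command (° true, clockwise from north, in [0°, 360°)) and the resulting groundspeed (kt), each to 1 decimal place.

Leg 1: heading=160.5°, groundspeed=182.3 kt
Leg 2: heading=113.6°, groundspeed=151.3 kt
Leg 3: heading=34.5°, groundspeed=90.9 kt
Leg 4: heading=256.5°, groundspeed=174.6 kt
Leg 5: heading=79.8°, groundspeed=121.6 kt
Leg 6: heading=294.8°, groundspeed=146.2 kt

Leg 1: desired track 171.1°; wind correction -10.6° → command heading 160.5°, groundspeed 182.3 kt
Leg 2: desired track 133.4°; wind correction -19.8° → command heading 113.6°, groundspeed 151.3 kt
Leg 3: desired track 41.9°; wind correction -7.4° → command heading 34.5°, groundspeed 90.9 kt
Leg 4: desired track 242.5°; wind correction +14.0° → command heading 256.5°, groundspeed 174.6 kt
Leg 5: desired track 100.9°; wind correction -21.1° → command heading 79.8°, groundspeed 121.6 kt
Leg 6: desired track 274.3°; wind correction +20.5° → command heading 294.8°, groundspeed 146.2 kt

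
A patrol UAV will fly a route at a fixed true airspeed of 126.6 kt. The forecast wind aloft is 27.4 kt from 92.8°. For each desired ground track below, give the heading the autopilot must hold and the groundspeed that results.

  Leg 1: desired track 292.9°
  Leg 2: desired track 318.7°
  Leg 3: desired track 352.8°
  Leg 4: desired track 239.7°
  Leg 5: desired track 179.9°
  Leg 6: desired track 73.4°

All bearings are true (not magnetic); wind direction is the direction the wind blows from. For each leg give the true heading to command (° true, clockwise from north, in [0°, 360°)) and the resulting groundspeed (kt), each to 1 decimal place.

Leg 1: desired track 292.9°; wind correction +4.3° → command heading 297.2°, groundspeed 152.0 kt
Leg 2: desired track 318.7°; wind correction +8.9° → command heading 327.6°, groundspeed 144.1 kt
Leg 3: desired track 352.8°; wind correction +12.3° → command heading 5.1°, groundspeed 128.4 kt
Leg 4: desired track 239.7°; wind correction -6.8° → command heading 232.9°, groundspeed 148.7 kt
Leg 5: desired track 179.9°; wind correction -12.5° → command heading 167.4°, groundspeed 122.2 kt
Leg 6: desired track 73.4°; wind correction +4.1° → command heading 77.5°, groundspeed 100.4 kt

Leg 1: heading=297.2°, groundspeed=152.0 kt
Leg 2: heading=327.6°, groundspeed=144.1 kt
Leg 3: heading=5.1°, groundspeed=128.4 kt
Leg 4: heading=232.9°, groundspeed=148.7 kt
Leg 5: heading=167.4°, groundspeed=122.2 kt
Leg 6: heading=77.5°, groundspeed=100.4 kt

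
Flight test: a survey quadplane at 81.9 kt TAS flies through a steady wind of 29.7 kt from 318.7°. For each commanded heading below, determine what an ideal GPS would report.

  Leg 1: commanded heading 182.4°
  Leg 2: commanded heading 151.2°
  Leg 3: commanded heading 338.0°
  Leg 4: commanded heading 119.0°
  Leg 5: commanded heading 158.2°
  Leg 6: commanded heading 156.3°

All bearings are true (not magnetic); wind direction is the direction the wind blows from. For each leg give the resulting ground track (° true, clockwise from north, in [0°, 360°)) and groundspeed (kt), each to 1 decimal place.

Leg 1: heading 182.4°; drift -11.2° → track 171.2°, groundspeed 105.4 kt
Leg 2: heading 151.2°; drift -3.3° → track 147.9°, groundspeed 111.1 kt
Leg 3: heading 338.0°; drift +10.3° → track 348.3°, groundspeed 54.8 kt
Leg 4: heading 119.0°; drift +5.2° → track 124.2°, groundspeed 110.3 kt
Leg 5: heading 158.2°; drift -5.2° → track 153.0°, groundspeed 110.3 kt
Leg 6: heading 156.3°; drift -4.7° → track 151.6°, groundspeed 110.6 kt

Leg 1: track=171.2°, groundspeed=105.4 kt
Leg 2: track=147.9°, groundspeed=111.1 kt
Leg 3: track=348.3°, groundspeed=54.8 kt
Leg 4: track=124.2°, groundspeed=110.3 kt
Leg 5: track=153.0°, groundspeed=110.3 kt
Leg 6: track=151.6°, groundspeed=110.6 kt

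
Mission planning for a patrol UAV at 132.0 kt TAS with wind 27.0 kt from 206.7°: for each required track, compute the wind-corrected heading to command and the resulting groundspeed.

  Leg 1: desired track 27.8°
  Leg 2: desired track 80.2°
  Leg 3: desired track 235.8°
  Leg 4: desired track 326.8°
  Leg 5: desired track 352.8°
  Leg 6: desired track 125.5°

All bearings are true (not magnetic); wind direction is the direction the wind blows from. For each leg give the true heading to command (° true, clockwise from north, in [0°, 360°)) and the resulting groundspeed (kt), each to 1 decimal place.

Leg 1: heading=28.0°, groundspeed=159.0 kt
Leg 2: heading=89.7°, groundspeed=146.3 kt
Leg 3: heading=230.1°, groundspeed=107.8 kt
Leg 4: heading=316.6°, groundspeed=143.5 kt
Leg 5: heading=346.2°, groundspeed=153.5 kt
Leg 6: heading=137.2°, groundspeed=125.1 kt

Leg 1: desired track 27.8°; wind correction +0.2° → command heading 28.0°, groundspeed 159.0 kt
Leg 2: desired track 80.2°; wind correction +9.5° → command heading 89.7°, groundspeed 146.3 kt
Leg 3: desired track 235.8°; wind correction -5.7° → command heading 230.1°, groundspeed 107.8 kt
Leg 4: desired track 326.8°; wind correction -10.2° → command heading 316.6°, groundspeed 143.5 kt
Leg 5: desired track 352.8°; wind correction -6.6° → command heading 346.2°, groundspeed 153.5 kt
Leg 6: desired track 125.5°; wind correction +11.7° → command heading 137.2°, groundspeed 125.1 kt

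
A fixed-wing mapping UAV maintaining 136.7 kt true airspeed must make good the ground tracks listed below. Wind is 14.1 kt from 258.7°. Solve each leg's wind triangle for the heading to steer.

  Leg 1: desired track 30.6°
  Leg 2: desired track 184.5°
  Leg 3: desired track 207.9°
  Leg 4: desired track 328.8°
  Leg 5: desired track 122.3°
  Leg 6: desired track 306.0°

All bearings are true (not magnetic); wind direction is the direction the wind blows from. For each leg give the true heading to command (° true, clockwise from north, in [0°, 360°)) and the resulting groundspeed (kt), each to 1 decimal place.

Leg 1: heading=26.2°, groundspeed=145.7 kt
Leg 2: heading=190.2°, groundspeed=132.2 kt
Leg 3: heading=212.5°, groundspeed=127.4 kt
Leg 4: heading=323.2°, groundspeed=131.3 kt
Leg 5: heading=126.4°, groundspeed=146.6 kt
Leg 6: heading=301.7°, groundspeed=126.7 kt

Leg 1: desired track 30.6°; wind correction -4.4° → command heading 26.2°, groundspeed 145.7 kt
Leg 2: desired track 184.5°; wind correction +5.7° → command heading 190.2°, groundspeed 132.2 kt
Leg 3: desired track 207.9°; wind correction +4.6° → command heading 212.5°, groundspeed 127.4 kt
Leg 4: desired track 328.8°; wind correction -5.6° → command heading 323.2°, groundspeed 131.3 kt
Leg 5: desired track 122.3°; wind correction +4.1° → command heading 126.4°, groundspeed 146.6 kt
Leg 6: desired track 306.0°; wind correction -4.3° → command heading 301.7°, groundspeed 126.7 kt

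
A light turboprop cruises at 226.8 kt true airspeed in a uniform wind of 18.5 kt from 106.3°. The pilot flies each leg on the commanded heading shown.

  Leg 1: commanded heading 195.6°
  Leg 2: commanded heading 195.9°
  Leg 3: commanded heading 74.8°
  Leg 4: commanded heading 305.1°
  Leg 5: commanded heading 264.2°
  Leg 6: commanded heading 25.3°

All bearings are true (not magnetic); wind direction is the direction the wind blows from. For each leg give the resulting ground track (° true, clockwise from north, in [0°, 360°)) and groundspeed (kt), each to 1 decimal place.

Leg 1: track=200.3°, groundspeed=227.3 kt
Leg 2: track=200.6°, groundspeed=227.4 kt
Leg 3: track=72.2°, groundspeed=211.2 kt
Leg 4: track=303.7°, groundspeed=244.4 kt
Leg 5: track=265.8°, groundspeed=244.0 kt
Leg 6: track=20.6°, groundspeed=224.7 kt

Leg 1: heading 195.6°; drift +4.7° → track 200.3°, groundspeed 227.3 kt
Leg 2: heading 195.9°; drift +4.7° → track 200.6°, groundspeed 227.4 kt
Leg 3: heading 74.8°; drift -2.6° → track 72.2°, groundspeed 211.2 kt
Leg 4: heading 305.1°; drift -1.4° → track 303.7°, groundspeed 244.4 kt
Leg 5: heading 264.2°; drift +1.6° → track 265.8°, groundspeed 244.0 kt
Leg 6: heading 25.3°; drift -4.7° → track 20.6°, groundspeed 224.7 kt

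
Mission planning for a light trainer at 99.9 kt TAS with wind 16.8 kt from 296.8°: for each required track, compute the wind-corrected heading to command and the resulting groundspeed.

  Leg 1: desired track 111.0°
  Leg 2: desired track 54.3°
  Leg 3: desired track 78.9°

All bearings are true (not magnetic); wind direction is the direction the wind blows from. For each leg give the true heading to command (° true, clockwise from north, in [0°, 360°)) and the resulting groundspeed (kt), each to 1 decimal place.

Leg 1: desired track 111.0°; wind correction -1.0° → command heading 110.0°, groundspeed 116.6 kt
Leg 2: desired track 54.3°; wind correction -8.6° → command heading 45.7°, groundspeed 106.5 kt
Leg 3: desired track 78.9°; wind correction -5.9° → command heading 73.0°, groundspeed 112.6 kt

Leg 1: heading=110.0°, groundspeed=116.6 kt
Leg 2: heading=45.7°, groundspeed=106.5 kt
Leg 3: heading=73.0°, groundspeed=112.6 kt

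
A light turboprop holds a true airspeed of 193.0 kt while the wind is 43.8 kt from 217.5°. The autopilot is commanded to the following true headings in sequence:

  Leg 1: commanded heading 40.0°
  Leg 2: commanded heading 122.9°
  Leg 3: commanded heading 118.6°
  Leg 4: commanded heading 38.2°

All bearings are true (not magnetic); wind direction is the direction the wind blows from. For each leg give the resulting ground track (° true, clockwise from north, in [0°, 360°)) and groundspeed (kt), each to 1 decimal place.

Leg 1: heading 40.0°; drift -0.5° → track 39.5°, groundspeed 236.8 kt
Leg 2: heading 122.9°; drift -12.5° → track 110.4°, groundspeed 201.3 kt
Leg 3: heading 118.6°; drift -12.2° → track 106.4°, groundspeed 204.4 kt
Leg 4: heading 38.2°; drift -0.1° → track 38.1°, groundspeed 236.8 kt

Leg 1: track=39.5°, groundspeed=236.8 kt
Leg 2: track=110.4°, groundspeed=201.3 kt
Leg 3: track=106.4°, groundspeed=204.4 kt
Leg 4: track=38.1°, groundspeed=236.8 kt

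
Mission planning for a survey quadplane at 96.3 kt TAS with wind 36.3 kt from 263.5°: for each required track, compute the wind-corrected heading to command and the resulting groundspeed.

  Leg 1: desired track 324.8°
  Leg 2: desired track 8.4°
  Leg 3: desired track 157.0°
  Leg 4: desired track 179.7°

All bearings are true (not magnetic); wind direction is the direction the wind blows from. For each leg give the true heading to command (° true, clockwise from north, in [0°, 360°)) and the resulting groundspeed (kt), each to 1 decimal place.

Leg 1: heading=305.5°, groundspeed=73.5 kt
Leg 2: heading=347.0°, groundspeed=99.0 kt
Leg 3: heading=178.2°, groundspeed=100.1 kt
Leg 4: heading=201.7°, groundspeed=85.4 kt

Leg 1: desired track 324.8°; wind correction -19.3° → command heading 305.5°, groundspeed 73.5 kt
Leg 2: desired track 8.4°; wind correction -21.4° → command heading 347.0°, groundspeed 99.0 kt
Leg 3: desired track 157.0°; wind correction +21.2° → command heading 178.2°, groundspeed 100.1 kt
Leg 4: desired track 179.7°; wind correction +22.0° → command heading 201.7°, groundspeed 85.4 kt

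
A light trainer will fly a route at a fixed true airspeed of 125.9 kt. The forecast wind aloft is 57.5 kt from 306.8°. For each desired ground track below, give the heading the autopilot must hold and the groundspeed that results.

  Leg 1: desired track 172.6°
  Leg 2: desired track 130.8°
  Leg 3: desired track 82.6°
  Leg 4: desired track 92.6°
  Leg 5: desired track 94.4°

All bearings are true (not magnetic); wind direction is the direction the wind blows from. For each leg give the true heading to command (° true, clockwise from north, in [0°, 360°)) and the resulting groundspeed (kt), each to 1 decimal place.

Leg 1: desired track 172.6°; wind correction +19.1° → command heading 191.7°, groundspeed 159.0 kt
Leg 2: desired track 130.8°; wind correction +1.8° → command heading 132.6°, groundspeed 183.2 kt
Leg 3: desired track 82.6°; wind correction -18.6° → command heading 64.0°, groundspeed 160.6 kt
Leg 4: desired track 92.6°; wind correction -14.9° → command heading 77.7°, groundspeed 169.2 kt
Leg 5: desired track 94.4°; wind correction -14.2° → command heading 80.2°, groundspeed 170.6 kt

Leg 1: heading=191.7°, groundspeed=159.0 kt
Leg 2: heading=132.6°, groundspeed=183.2 kt
Leg 3: heading=64.0°, groundspeed=160.6 kt
Leg 4: heading=77.7°, groundspeed=169.2 kt
Leg 5: heading=80.2°, groundspeed=170.6 kt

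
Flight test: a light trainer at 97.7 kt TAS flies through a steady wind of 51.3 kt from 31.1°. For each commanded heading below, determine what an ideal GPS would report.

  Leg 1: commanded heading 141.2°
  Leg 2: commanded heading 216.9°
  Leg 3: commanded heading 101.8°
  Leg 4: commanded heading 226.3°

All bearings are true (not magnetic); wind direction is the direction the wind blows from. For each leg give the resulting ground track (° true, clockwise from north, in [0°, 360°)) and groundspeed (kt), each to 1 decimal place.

Leg 1: heading 141.2°; drift +22.7° → track 163.9°, groundspeed 125.0 kt
Leg 2: heading 216.9°; drift -2.0° → track 214.9°, groundspeed 148.8 kt
Leg 3: heading 101.8°; drift +30.9° → track 132.7°, groundspeed 94.1 kt
Leg 4: heading 226.3°; drift -5.2° → track 221.1°, groundspeed 147.8 kt

Leg 1: track=163.9°, groundspeed=125.0 kt
Leg 2: track=214.9°, groundspeed=148.8 kt
Leg 3: track=132.7°, groundspeed=94.1 kt
Leg 4: track=221.1°, groundspeed=147.8 kt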